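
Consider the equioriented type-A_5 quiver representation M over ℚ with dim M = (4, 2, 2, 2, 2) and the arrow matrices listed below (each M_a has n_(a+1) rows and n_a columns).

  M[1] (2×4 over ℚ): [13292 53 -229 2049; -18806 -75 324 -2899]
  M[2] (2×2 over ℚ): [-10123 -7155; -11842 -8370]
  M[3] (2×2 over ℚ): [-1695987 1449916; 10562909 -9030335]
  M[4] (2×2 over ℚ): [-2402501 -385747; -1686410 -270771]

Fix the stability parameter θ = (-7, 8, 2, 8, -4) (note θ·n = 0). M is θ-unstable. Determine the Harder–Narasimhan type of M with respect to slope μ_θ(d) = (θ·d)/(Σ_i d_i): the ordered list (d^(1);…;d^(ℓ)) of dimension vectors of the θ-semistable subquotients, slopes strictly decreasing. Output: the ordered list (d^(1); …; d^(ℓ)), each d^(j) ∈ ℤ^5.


Barcode: M ≅ I[1,1]^2, I[1,2], I[1,5], I[3,5]. HN layers by μ_θ (4 steps, strictly decreasing):
  μ^(1)=8; μ^(2)=7/2; μ^(3)=2; μ^(4)=-7

((0, 1, 0, 0, 0); (0, 1, 1, 1, 1); (0, 0, 1, 1, 1); (4, 0, 0, 0, 0))


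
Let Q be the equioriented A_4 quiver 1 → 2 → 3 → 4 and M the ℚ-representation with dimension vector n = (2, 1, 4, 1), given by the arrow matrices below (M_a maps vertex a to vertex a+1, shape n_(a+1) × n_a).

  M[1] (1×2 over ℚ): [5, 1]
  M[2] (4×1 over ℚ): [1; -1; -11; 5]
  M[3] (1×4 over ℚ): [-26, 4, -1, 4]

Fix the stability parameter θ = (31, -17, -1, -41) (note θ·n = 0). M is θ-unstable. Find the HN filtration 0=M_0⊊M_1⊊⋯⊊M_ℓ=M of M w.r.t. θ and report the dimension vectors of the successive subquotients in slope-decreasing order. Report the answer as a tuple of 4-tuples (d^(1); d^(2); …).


Via rank(M_{q-1}∘⋯∘M_p): M ≅ I[1,1], I[1,4], I[3,3]^3.
μ_θ-semistable layers: μ^(1)=31; μ^(2)=-1; μ^(3)=-7

((1, 0, 0, 0); (0, 0, 3, 0); (1, 1, 1, 1))


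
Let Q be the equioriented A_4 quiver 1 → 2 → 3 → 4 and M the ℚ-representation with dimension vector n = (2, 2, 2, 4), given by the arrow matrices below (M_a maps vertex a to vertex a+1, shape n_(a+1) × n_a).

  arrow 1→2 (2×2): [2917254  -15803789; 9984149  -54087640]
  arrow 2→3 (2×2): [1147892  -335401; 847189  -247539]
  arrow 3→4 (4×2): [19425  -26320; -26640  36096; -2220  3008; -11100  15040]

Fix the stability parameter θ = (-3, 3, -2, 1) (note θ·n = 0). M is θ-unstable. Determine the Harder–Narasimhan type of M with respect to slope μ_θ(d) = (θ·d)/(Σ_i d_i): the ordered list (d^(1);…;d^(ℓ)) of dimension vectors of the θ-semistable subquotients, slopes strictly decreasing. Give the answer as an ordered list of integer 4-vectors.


Barcode: M ≅ I[1,3], I[1,4], I[4,4]^3. HN layers by μ_θ (3 steps, strictly decreasing):
  μ^(1)=1; μ^(2)=1/2; μ^(3)=-3

((0, 0, 0, 4); (0, 2, 2, 0); (2, 0, 0, 0))


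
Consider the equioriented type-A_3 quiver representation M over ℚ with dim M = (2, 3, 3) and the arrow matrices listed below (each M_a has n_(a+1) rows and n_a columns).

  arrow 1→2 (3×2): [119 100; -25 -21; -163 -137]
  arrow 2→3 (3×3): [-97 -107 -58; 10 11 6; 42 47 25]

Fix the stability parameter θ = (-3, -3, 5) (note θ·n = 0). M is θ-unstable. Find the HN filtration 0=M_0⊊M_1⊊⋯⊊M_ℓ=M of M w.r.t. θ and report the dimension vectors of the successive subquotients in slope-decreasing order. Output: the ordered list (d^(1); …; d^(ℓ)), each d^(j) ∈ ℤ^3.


Via rank(M_{q-1}∘⋯∘M_p): M ≅ I[1,3]^2, I[2,3].
μ_θ-semistable layers: μ^(1)=5; μ^(2)=-3

((0, 0, 3); (2, 3, 0))


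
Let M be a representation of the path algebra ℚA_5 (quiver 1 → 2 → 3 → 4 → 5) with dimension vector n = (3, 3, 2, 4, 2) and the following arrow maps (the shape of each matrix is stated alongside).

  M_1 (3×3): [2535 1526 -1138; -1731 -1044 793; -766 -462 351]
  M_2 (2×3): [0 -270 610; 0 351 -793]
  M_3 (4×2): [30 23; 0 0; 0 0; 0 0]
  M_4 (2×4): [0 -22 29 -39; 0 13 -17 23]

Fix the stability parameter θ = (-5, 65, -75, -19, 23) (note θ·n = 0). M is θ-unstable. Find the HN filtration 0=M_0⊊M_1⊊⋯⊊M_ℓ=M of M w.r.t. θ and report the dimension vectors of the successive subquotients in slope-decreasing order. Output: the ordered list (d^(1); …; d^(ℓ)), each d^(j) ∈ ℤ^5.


Interval decomposition of M: I[1,2]^2, I[1,4], I[3,3], I[4,4], I[4,5]^2.
HN type (ℓ=6): μ^(1)=65; μ^(2)=23; μ^(3)=-5; μ^(4)=-17/2; μ^(5)=-19; μ^(6)=-75

((0, 2, 0, 0, 0); (0, 0, 0, 0, 2); (2, 0, 0, 0, 0); (1, 1, 1, 1, 0); (0, 0, 0, 3, 0); (0, 0, 1, 0, 0))


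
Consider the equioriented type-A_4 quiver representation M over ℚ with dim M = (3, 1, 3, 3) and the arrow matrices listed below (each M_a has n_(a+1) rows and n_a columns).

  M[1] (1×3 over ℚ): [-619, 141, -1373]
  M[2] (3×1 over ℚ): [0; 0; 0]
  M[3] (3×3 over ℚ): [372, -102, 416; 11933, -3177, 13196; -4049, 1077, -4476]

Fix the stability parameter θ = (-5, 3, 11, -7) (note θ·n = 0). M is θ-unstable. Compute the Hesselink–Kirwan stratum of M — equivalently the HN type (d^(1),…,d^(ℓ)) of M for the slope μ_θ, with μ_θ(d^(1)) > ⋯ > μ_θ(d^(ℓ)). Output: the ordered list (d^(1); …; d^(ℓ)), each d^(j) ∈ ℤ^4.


Via rank(M_{q-1}∘⋯∘M_p): M ≅ I[1,1]^2, I[1,2], I[3,3], I[3,4]^2, I[4,4].
μ_θ-semistable layers: μ^(1)=11; μ^(2)=3; μ^(3)=2; μ^(4)=-5; μ^(5)=-7

((0, 0, 1, 0); (0, 1, 0, 0); (0, 0, 2, 2); (3, 0, 0, 0); (0, 0, 0, 1))


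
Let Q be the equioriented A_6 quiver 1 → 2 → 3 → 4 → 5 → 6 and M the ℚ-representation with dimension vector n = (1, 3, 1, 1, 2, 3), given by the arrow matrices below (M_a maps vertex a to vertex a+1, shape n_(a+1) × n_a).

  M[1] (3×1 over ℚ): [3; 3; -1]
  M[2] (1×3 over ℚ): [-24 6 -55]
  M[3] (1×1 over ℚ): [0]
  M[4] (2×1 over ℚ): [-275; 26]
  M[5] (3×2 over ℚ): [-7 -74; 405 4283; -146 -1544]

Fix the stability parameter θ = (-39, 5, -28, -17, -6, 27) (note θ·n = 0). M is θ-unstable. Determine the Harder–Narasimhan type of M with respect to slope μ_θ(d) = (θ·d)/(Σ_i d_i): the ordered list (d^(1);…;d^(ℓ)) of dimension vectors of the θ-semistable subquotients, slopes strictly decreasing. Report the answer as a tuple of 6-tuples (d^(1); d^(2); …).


Via rank(M_{q-1}∘⋯∘M_p): M ≅ I[1,3], I[2,2]^2, I[4,6], I[5,6], I[6,6].
μ_θ-semistable layers: μ^(1)=27; μ^(2)=5; μ^(3)=-6; μ^(4)=-23/2; μ^(5)=-17; μ^(6)=-39

((0, 0, 0, 0, 0, 3); (0, 2, 0, 0, 0, 0); (0, 0, 0, 0, 2, 0); (0, 1, 1, 0, 0, 0); (0, 0, 0, 1, 0, 0); (1, 0, 0, 0, 0, 0))


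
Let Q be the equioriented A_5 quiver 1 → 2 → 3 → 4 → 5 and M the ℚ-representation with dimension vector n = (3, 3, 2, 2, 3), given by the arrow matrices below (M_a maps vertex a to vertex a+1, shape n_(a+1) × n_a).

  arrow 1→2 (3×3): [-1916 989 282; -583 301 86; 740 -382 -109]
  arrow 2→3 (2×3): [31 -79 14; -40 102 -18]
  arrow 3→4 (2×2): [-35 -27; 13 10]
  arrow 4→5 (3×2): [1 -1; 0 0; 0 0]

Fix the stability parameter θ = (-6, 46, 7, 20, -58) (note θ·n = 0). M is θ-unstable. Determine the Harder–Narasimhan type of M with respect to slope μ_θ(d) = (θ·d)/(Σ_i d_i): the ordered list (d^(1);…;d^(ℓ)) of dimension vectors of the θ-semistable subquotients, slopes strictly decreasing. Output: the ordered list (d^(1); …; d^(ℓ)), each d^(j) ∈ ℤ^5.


Via rank(M_{q-1}∘⋯∘M_p): M ≅ I[1,2], I[1,4], I[1,5], I[5,5]^2.
μ_θ-semistable layers: μ^(1)=46; μ^(2)=73/3; μ^(3)=15/4; μ^(4)=-6; μ^(5)=-58

((0, 1, 0, 0, 0); (0, 1, 1, 1, 0); (0, 1, 1, 1, 1); (3, 0, 0, 0, 0); (0, 0, 0, 0, 2))


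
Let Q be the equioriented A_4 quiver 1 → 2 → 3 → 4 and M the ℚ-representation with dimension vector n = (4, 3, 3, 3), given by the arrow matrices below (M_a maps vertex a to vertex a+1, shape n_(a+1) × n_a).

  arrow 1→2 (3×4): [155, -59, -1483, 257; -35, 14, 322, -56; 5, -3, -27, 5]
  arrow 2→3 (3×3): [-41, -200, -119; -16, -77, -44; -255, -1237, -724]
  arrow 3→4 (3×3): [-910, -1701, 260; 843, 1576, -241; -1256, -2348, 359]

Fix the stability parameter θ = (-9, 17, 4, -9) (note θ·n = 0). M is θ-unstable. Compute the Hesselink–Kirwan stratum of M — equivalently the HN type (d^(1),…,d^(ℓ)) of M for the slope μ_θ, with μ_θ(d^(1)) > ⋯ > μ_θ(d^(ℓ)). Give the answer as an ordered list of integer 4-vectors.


Barcode: M ≅ I[1,1]^2, I[1,4]^2, I[2,4]. HN layers by μ_θ (2 steps, strictly decreasing):
  μ^(1)=4; μ^(2)=-9

((0, 3, 3, 3); (4, 0, 0, 0))


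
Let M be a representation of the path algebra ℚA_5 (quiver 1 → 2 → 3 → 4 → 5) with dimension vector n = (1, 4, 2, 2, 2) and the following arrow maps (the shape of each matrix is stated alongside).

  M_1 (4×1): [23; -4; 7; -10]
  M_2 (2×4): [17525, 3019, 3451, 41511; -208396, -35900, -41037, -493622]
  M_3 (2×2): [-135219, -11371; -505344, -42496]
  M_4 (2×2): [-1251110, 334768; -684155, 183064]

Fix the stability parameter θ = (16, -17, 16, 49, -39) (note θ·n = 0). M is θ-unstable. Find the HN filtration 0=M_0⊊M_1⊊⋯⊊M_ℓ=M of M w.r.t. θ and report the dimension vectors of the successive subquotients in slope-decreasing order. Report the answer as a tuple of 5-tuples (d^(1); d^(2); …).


Via rank(M_{q-1}∘⋯∘M_p): M ≅ I[1,5], I[2,2]^2, I[2,3], I[4,4], I[5,5].
μ_θ-semistable layers: μ^(1)=49; μ^(2)=16; μ^(3)=26/3; μ^(4)=-1/2; μ^(5)=-17; μ^(6)=-39

((0, 0, 0, 1, 0); (0, 0, 1, 0, 0); (0, 0, 1, 1, 1); (1, 1, 0, 0, 0); (0, 3, 0, 0, 0); (0, 0, 0, 0, 1))


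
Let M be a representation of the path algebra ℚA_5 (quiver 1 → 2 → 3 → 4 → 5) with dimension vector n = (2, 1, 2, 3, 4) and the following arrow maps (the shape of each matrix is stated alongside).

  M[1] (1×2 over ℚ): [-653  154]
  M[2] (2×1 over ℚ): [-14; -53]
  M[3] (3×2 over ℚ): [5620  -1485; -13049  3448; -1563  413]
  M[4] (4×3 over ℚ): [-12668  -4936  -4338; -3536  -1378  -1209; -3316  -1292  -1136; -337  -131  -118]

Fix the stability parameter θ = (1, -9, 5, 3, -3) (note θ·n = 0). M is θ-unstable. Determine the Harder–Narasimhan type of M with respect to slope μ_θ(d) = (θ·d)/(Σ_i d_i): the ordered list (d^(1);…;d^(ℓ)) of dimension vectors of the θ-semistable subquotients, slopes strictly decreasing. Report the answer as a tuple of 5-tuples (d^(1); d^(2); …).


Barcode: M ≅ I[1,1], I[1,5], I[3,4], I[4,5], I[5,5]^2. HN layers by μ_θ (6 steps, strictly decreasing):
  μ^(1)=4; μ^(2)=5/3; μ^(3)=1; μ^(4)=0; μ^(5)=-3; μ^(6)=-4

((0, 0, 1, 1, 0); (0, 0, 1, 1, 1); (1, 0, 0, 0, 0); (0, 0, 0, 1, 1); (0, 0, 0, 0, 2); (1, 1, 0, 0, 0))


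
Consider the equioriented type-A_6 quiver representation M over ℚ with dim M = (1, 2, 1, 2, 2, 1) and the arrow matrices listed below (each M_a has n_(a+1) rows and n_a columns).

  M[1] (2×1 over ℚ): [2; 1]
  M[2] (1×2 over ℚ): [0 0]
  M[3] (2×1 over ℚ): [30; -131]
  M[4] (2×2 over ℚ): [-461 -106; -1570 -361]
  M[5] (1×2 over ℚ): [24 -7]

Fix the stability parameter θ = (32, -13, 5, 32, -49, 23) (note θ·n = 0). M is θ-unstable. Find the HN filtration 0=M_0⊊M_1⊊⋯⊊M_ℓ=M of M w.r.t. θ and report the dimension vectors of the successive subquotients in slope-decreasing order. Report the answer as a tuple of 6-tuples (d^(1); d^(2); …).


Via rank(M_{q-1}∘⋯∘M_p): M ≅ I[1,2], I[2,2], I[3,6], I[4,5].
μ_θ-semistable layers: μ^(1)=23; μ^(2)=19/2; μ^(3)=-4; μ^(4)=-17/2; μ^(5)=-13

((0, 0, 0, 0, 0, 1); (1, 1, 0, 0, 0, 0); (0, 0, 1, 1, 1, 0); (0, 0, 0, 1, 1, 0); (0, 1, 0, 0, 0, 0))


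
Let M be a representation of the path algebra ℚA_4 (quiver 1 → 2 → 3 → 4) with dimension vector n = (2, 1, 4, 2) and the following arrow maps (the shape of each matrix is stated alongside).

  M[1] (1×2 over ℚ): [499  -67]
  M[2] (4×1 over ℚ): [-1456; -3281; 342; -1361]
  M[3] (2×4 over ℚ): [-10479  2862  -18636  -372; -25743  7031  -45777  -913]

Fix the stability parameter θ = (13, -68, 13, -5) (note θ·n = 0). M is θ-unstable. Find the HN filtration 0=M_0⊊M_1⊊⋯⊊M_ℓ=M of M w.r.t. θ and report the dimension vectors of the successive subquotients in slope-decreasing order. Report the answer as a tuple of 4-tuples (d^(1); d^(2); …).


Barcode: M ≅ I[1,1], I[1,4], I[3,3]^2, I[3,4]. HN layers by μ_θ (3 steps, strictly decreasing):
  μ^(1)=13; μ^(2)=4; μ^(3)=-55/2

((1, 0, 2, 0); (0, 0, 2, 2); (1, 1, 0, 0))


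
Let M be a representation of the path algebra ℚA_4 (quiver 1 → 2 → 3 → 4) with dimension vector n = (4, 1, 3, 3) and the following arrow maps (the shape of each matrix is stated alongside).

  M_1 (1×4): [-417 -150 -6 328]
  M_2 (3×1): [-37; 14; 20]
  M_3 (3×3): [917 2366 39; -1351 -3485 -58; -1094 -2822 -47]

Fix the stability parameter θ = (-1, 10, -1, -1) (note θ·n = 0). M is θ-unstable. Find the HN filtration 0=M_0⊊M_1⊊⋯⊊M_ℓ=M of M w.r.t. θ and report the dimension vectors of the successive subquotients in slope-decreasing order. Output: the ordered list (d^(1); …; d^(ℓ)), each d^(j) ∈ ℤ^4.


Barcode: M ≅ I[1,1]^3, I[1,4], I[3,4]^2. HN layers by μ_θ (2 steps, strictly decreasing):
  μ^(1)=8/3; μ^(2)=-1

((0, 1, 1, 1); (4, 0, 2, 2))


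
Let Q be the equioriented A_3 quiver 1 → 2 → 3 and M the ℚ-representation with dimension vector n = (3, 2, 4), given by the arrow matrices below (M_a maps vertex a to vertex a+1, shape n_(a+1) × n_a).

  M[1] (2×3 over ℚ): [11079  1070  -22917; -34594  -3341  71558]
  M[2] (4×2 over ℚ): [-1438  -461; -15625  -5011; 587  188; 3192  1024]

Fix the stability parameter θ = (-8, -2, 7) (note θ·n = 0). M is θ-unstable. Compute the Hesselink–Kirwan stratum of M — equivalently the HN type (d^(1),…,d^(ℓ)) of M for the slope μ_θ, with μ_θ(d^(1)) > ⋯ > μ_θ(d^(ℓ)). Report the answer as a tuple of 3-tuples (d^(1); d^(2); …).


Via rank(M_{q-1}∘⋯∘M_p): M ≅ I[1,1], I[1,3]^2, I[3,3]^2.
μ_θ-semistable layers: μ^(1)=7; μ^(2)=-2; μ^(3)=-8

((0, 0, 4); (0, 2, 0); (3, 0, 0))


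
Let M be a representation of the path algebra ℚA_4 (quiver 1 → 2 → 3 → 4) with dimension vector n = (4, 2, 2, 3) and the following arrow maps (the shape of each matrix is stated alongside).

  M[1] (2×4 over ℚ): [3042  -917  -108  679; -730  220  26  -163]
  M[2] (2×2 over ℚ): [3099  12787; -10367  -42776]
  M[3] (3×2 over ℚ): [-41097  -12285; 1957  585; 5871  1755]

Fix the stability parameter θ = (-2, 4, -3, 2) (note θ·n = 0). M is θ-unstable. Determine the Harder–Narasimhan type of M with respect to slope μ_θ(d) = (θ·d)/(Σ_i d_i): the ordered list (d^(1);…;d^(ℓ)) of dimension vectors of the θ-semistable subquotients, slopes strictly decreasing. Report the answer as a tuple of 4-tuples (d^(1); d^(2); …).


Barcode: M ≅ I[1,1]^2, I[1,3], I[1,4], I[4,4]^2. HN layers by μ_θ (3 steps, strictly decreasing):
  μ^(1)=2; μ^(2)=1/2; μ^(3)=-2

((0, 0, 0, 3); (0, 2, 2, 0); (4, 0, 0, 0))


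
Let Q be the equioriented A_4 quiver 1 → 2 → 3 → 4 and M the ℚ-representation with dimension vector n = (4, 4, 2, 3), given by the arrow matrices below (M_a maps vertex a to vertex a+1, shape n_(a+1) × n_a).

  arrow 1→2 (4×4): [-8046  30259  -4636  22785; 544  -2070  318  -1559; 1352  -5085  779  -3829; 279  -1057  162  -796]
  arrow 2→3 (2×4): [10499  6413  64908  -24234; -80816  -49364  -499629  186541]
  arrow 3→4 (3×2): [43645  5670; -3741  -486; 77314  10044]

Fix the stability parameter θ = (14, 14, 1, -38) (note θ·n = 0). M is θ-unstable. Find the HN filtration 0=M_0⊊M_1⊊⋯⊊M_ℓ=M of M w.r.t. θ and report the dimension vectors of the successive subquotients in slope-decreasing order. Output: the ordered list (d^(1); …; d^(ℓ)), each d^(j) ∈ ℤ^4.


Barcode: M ≅ I[1,2]^2, I[1,3], I[1,4], I[4,4]^2. HN layers by μ_θ (4 steps, strictly decreasing):
  μ^(1)=14; μ^(2)=29/3; μ^(3)=-9/4; μ^(4)=-38

((2, 2, 0, 0); (1, 1, 1, 0); (1, 1, 1, 1); (0, 0, 0, 2))


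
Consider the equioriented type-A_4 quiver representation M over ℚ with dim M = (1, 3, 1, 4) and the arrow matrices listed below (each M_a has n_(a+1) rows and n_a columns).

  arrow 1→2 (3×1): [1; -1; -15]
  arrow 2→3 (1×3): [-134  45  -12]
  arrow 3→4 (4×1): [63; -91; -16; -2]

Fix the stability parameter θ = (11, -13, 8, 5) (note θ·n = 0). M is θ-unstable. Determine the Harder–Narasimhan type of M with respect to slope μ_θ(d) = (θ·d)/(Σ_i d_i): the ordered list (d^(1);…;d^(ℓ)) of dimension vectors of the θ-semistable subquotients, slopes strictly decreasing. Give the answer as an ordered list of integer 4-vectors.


Interval decomposition of M: I[1,4], I[2,2]^2, I[4,4]^3.
HN type (ℓ=4): μ^(1)=13/2; μ^(2)=5; μ^(3)=-1; μ^(4)=-13

((0, 0, 1, 1); (0, 0, 0, 3); (1, 1, 0, 0); (0, 2, 0, 0))


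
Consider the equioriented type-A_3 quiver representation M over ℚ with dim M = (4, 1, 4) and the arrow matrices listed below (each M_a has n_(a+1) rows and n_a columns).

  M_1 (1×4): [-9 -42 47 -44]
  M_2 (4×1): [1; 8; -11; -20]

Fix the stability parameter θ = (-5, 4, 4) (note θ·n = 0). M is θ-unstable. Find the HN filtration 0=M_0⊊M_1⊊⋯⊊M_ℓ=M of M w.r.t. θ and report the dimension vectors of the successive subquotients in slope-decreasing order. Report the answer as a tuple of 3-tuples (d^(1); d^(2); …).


Via rank(M_{q-1}∘⋯∘M_p): M ≅ I[1,1]^3, I[1,3], I[3,3]^3.
μ_θ-semistable layers: μ^(1)=4; μ^(2)=-5

((0, 1, 4); (4, 0, 0))


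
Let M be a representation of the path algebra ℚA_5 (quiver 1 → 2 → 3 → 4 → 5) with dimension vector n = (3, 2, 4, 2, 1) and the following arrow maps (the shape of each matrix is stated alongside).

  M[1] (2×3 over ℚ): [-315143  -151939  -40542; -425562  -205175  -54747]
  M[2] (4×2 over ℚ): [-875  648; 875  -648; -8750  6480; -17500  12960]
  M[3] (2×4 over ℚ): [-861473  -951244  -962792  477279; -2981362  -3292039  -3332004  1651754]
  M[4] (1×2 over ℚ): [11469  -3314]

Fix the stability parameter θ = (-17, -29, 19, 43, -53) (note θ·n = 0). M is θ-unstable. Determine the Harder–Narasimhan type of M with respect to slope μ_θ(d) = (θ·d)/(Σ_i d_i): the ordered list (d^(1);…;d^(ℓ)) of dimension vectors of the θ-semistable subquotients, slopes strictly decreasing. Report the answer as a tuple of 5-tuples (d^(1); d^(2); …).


Via rank(M_{q-1}∘⋯∘M_p): M ≅ I[1,1], I[1,2], I[1,5], I[3,3]^2, I[3,4].
μ_θ-semistable layers: μ^(1)=43; μ^(2)=19; μ^(3)=3; μ^(4)=-17; μ^(5)=-23

((0, 0, 0, 1, 0); (0, 0, 3, 0, 0); (0, 0, 1, 1, 1); (1, 0, 0, 0, 0); (2, 2, 0, 0, 0))


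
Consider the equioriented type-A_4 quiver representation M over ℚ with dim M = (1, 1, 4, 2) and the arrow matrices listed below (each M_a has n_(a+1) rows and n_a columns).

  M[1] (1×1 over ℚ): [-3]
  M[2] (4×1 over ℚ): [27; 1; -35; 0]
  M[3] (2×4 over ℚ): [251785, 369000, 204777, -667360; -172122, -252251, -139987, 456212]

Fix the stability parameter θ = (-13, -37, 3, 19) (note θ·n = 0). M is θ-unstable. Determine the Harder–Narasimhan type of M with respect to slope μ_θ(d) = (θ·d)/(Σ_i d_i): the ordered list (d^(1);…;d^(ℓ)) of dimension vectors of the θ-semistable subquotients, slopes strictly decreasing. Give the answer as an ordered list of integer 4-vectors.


Barcode: M ≅ I[1,3], I[3,3], I[3,4]^2. HN layers by μ_θ (3 steps, strictly decreasing):
  μ^(1)=19; μ^(2)=3; μ^(3)=-25

((0, 0, 0, 2); (0, 0, 4, 0); (1, 1, 0, 0))


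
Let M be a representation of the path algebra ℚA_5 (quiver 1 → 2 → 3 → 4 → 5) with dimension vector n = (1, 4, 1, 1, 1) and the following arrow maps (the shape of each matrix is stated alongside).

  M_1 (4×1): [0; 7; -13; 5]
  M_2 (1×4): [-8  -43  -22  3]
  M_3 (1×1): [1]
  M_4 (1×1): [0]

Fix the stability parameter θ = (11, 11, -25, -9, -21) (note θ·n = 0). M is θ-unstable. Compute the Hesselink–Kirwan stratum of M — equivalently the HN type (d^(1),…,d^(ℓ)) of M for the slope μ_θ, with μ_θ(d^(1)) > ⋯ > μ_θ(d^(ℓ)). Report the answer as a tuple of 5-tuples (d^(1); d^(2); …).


Barcode: M ≅ I[1,2], I[2,2]^2, I[2,4], I[5,5]. HN layers by μ_θ (3 steps, strictly decreasing):
  μ^(1)=11; μ^(2)=-23/3; μ^(3)=-21

((1, 3, 0, 0, 0); (0, 1, 1, 1, 0); (0, 0, 0, 0, 1))


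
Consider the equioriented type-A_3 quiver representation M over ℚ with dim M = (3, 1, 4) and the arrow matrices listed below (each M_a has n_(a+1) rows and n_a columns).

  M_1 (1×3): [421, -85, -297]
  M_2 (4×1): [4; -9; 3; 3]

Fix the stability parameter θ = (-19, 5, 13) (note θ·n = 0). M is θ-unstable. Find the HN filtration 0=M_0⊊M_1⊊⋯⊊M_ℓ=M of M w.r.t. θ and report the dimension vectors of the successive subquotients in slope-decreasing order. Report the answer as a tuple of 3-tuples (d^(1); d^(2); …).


Via rank(M_{q-1}∘⋯∘M_p): M ≅ I[1,1]^2, I[1,3], I[3,3]^3.
μ_θ-semistable layers: μ^(1)=13; μ^(2)=5; μ^(3)=-19

((0, 0, 4); (0, 1, 0); (3, 0, 0))


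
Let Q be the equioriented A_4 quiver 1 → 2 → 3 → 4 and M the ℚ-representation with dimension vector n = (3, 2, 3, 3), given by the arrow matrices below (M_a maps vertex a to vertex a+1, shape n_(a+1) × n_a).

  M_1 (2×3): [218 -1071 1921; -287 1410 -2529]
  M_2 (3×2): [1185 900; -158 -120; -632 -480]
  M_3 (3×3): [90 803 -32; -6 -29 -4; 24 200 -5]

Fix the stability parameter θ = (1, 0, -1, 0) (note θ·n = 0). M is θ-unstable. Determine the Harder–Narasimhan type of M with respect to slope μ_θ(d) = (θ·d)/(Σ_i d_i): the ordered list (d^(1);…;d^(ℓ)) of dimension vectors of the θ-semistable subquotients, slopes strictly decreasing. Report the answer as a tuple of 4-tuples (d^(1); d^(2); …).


Interval decomposition of M: I[1,1], I[1,2], I[1,3], I[3,4]^2, I[4,4].
HN type (ℓ=4): μ^(1)=1; μ^(2)=1/2; μ^(3)=0; μ^(4)=-1

((1, 0, 0, 0); (1, 1, 0, 0); (1, 1, 1, 3); (0, 0, 2, 0))


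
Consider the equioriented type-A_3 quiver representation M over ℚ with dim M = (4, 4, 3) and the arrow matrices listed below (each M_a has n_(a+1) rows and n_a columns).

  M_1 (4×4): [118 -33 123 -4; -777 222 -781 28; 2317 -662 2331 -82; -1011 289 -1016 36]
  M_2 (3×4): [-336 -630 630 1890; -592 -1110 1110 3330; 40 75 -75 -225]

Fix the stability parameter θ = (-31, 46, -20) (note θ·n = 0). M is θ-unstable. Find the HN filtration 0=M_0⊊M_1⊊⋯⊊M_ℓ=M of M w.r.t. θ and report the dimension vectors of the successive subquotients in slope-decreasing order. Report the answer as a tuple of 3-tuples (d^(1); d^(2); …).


Barcode: M ≅ I[1,2]^3, I[1,3], I[3,3]^2. HN layers by μ_θ (4 steps, strictly decreasing):
  μ^(1)=46; μ^(2)=13; μ^(3)=-20; μ^(4)=-31

((0, 3, 0); (0, 1, 1); (0, 0, 2); (4, 0, 0))


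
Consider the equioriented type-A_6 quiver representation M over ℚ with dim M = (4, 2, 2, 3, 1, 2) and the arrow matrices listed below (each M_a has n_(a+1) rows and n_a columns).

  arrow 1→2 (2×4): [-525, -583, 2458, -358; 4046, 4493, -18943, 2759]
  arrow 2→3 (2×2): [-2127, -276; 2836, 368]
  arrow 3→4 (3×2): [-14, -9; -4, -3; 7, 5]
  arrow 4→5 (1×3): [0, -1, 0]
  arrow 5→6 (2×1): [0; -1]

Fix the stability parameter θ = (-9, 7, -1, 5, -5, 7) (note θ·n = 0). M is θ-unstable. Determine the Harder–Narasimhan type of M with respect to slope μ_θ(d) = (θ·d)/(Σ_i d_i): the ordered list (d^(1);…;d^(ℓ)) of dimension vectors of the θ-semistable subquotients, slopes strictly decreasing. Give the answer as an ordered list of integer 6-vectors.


Barcode: M ≅ I[1,1]^2, I[1,2], I[1,4], I[3,6], I[4,4], I[6,6]. HN layers by μ_θ (6 steps, strictly decreasing):
  μ^(1)=7; μ^(2)=5; μ^(3)=3; μ^(4)=0; μ^(5)=-1; μ^(6)=-9

((0, 1, 0, 0, 0, 2); (0, 0, 0, 2, 0, 0); (0, 1, 1, 0, 0, 0); (0, 0, 0, 1, 1, 0); (0, 0, 1, 0, 0, 0); (4, 0, 0, 0, 0, 0))


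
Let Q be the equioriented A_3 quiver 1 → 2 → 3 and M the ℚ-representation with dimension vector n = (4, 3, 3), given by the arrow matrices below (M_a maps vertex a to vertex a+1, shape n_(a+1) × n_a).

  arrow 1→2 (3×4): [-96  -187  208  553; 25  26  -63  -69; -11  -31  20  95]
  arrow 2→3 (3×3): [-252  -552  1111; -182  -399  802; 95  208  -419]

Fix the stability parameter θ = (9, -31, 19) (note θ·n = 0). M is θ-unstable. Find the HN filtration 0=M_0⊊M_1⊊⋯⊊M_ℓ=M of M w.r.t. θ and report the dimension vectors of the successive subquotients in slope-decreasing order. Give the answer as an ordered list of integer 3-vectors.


Barcode: M ≅ I[1,1], I[1,3]^3. HN layers by μ_θ (3 steps, strictly decreasing):
  μ^(1)=19; μ^(2)=9; μ^(3)=-11

((0, 0, 3); (1, 0, 0); (3, 3, 0))


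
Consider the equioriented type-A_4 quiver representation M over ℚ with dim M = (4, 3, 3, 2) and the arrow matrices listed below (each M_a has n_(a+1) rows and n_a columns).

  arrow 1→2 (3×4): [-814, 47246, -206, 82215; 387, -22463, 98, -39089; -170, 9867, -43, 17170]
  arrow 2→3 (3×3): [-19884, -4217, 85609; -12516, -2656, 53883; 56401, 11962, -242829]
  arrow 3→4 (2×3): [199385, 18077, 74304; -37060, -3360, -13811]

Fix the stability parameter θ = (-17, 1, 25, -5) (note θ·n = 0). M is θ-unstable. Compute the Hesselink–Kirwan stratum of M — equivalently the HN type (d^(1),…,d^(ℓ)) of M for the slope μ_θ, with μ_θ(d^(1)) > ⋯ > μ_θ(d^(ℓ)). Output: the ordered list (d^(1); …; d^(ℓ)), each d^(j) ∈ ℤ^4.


Interval decomposition of M: I[1,1], I[1,3], I[1,4]^2.
HN type (ℓ=4): μ^(1)=25; μ^(2)=10; μ^(3)=1; μ^(4)=-17

((0, 0, 1, 0); (0, 0, 2, 2); (0, 3, 0, 0); (4, 0, 0, 0))


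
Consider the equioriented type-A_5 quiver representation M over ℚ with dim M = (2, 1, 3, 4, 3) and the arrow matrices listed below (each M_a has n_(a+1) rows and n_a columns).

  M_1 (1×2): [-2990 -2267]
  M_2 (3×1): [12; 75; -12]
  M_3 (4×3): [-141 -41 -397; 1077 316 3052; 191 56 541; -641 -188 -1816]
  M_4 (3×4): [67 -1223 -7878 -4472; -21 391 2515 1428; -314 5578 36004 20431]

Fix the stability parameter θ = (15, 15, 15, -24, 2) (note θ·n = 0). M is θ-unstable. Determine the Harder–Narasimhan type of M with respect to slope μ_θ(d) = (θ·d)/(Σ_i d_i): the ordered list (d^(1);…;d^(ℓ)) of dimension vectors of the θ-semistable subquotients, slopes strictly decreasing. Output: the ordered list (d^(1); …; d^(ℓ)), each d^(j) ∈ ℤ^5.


Barcode: M ≅ I[1,1], I[1,5], I[3,5]^2, I[4,4]. HN layers by μ_θ (5 steps, strictly decreasing):
  μ^(1)=15; μ^(2)=23/5; μ^(3)=2; μ^(4)=-9/2; μ^(5)=-24

((1, 0, 0, 0, 0); (1, 1, 1, 1, 1); (0, 0, 0, 0, 2); (0, 0, 2, 2, 0); (0, 0, 0, 1, 0))


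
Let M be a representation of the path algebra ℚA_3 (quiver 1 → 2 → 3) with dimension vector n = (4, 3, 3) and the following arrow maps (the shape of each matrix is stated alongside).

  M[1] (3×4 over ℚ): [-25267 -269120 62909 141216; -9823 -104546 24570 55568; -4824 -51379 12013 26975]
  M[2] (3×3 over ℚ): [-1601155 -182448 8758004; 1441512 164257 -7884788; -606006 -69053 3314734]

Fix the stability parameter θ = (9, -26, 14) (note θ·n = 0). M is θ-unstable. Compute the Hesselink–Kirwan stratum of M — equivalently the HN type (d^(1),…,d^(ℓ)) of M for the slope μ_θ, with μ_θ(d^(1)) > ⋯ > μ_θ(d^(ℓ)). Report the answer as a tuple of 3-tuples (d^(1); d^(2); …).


Barcode: M ≅ I[1,1], I[1,3]^3. HN layers by μ_θ (3 steps, strictly decreasing):
  μ^(1)=14; μ^(2)=9; μ^(3)=-17/2

((0, 0, 3); (1, 0, 0); (3, 3, 0))


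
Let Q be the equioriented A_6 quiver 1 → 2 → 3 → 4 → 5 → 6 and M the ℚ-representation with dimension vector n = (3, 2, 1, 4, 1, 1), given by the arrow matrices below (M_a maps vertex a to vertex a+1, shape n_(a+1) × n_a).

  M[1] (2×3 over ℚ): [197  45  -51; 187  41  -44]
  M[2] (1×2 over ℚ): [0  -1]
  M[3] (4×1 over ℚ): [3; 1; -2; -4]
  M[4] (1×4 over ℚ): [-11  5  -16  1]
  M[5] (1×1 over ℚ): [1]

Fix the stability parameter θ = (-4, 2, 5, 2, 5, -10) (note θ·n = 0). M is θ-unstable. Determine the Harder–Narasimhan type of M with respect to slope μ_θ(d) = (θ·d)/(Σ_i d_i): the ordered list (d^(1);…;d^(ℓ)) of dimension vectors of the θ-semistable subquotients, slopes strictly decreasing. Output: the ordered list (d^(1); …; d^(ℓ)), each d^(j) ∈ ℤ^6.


Via rank(M_{q-1}∘⋯∘M_p): M ≅ I[1,1], I[1,2], I[1,4], I[4,4]^2, I[4,6].
μ_θ-semistable layers: μ^(1)=7/2; μ^(2)=2; μ^(3)=-1; μ^(4)=-4

((0, 0, 1, 1, 0, 0); (0, 2, 0, 2, 0, 0); (0, 0, 0, 1, 1, 1); (3, 0, 0, 0, 0, 0))


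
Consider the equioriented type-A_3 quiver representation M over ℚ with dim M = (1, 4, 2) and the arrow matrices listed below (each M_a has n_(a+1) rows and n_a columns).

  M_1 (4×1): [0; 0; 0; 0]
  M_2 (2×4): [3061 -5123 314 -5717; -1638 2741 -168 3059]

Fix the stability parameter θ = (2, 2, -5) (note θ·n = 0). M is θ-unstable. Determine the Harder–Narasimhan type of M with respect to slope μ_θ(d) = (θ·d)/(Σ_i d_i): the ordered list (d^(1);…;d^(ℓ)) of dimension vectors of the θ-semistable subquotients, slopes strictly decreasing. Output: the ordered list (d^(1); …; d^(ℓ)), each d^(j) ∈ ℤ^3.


Barcode: M ≅ I[1,1], I[2,2]^2, I[2,3]^2. HN layers by μ_θ (2 steps, strictly decreasing):
  μ^(1)=2; μ^(2)=-3/2

((1, 2, 0); (0, 2, 2))


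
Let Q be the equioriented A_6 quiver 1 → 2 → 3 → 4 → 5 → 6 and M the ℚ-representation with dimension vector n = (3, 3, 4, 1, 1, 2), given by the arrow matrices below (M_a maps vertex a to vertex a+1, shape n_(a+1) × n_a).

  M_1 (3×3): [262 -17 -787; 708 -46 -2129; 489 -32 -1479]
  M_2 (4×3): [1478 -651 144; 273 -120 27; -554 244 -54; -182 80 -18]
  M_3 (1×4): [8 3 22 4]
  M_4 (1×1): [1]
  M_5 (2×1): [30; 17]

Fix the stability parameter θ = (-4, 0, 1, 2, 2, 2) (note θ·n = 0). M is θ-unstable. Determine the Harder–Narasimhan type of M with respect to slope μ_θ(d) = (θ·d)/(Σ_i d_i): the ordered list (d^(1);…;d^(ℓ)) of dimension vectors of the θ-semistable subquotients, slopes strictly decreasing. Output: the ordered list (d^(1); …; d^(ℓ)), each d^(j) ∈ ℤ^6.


Via rank(M_{q-1}∘⋯∘M_p): M ≅ I[1,2], I[1,3], I[1,6], I[3,3]^2, I[6,6].
μ_θ-semistable layers: μ^(1)=2; μ^(2)=1; μ^(3)=0; μ^(4)=-4

((0, 0, 0, 1, 1, 2); (0, 0, 4, 0, 0, 0); (0, 3, 0, 0, 0, 0); (3, 0, 0, 0, 0, 0))


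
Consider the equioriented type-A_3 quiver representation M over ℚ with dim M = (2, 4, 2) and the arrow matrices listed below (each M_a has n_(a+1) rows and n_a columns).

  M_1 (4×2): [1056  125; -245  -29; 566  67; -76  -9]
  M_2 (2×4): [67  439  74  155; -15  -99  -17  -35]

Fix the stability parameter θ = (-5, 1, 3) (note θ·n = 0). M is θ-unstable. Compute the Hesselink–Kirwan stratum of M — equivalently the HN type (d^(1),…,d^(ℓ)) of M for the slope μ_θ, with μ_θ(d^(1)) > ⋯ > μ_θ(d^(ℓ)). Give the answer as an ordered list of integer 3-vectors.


Barcode: M ≅ I[1,3]^2, I[2,2]^2. HN layers by μ_θ (3 steps, strictly decreasing):
  μ^(1)=3; μ^(2)=1; μ^(3)=-5

((0, 0, 2); (0, 4, 0); (2, 0, 0))


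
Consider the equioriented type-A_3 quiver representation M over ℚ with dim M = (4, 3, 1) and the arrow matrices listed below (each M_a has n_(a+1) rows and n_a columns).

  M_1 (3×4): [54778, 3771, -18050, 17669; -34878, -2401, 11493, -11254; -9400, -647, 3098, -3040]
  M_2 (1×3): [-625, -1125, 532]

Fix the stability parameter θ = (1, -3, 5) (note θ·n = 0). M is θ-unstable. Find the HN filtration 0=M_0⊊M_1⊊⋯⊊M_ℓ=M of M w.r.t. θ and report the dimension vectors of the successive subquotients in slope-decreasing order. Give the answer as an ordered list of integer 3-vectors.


Barcode: M ≅ I[1,1], I[1,2]^2, I[1,3]. HN layers by μ_θ (3 steps, strictly decreasing):
  μ^(1)=5; μ^(2)=1; μ^(3)=-1

((0, 0, 1); (1, 0, 0); (3, 3, 0))


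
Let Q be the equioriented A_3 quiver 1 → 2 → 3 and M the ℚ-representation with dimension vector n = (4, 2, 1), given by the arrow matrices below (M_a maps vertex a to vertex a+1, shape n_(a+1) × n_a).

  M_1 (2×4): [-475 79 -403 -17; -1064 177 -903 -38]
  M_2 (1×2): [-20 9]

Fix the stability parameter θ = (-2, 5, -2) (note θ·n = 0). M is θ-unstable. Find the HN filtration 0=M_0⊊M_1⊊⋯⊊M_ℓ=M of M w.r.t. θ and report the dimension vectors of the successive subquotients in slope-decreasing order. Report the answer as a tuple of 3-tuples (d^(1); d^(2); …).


Barcode: M ≅ I[1,1]^2, I[1,2], I[1,3]. HN layers by μ_θ (3 steps, strictly decreasing):
  μ^(1)=5; μ^(2)=3/2; μ^(3)=-2

((0, 1, 0); (0, 1, 1); (4, 0, 0))


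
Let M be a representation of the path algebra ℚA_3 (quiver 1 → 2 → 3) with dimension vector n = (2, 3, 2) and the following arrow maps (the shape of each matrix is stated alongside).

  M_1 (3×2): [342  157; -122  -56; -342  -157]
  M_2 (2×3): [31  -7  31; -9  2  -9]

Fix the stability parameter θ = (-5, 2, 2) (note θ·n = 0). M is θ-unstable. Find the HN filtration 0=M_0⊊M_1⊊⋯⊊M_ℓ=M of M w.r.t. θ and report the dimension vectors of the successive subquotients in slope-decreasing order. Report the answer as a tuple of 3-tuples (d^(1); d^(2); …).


Interval decomposition of M: I[1,2], I[1,3], I[2,3].
HN type (ℓ=2): μ^(1)=2; μ^(2)=-5

((0, 3, 2); (2, 0, 0))


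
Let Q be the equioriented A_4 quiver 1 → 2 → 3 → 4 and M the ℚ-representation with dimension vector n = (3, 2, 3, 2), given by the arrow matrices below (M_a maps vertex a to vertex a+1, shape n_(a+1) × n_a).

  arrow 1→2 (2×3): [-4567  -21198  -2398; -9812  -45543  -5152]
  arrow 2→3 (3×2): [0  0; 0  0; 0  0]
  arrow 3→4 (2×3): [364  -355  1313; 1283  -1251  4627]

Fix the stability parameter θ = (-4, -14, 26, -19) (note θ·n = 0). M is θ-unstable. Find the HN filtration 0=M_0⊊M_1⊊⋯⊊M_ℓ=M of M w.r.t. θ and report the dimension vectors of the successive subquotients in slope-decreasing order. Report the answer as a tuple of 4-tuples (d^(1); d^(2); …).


Barcode: M ≅ I[1,1], I[1,2]^2, I[3,3], I[3,4]^2. HN layers by μ_θ (4 steps, strictly decreasing):
  μ^(1)=26; μ^(2)=7/2; μ^(3)=-4; μ^(4)=-9

((0, 0, 1, 0); (0, 0, 2, 2); (1, 0, 0, 0); (2, 2, 0, 0))


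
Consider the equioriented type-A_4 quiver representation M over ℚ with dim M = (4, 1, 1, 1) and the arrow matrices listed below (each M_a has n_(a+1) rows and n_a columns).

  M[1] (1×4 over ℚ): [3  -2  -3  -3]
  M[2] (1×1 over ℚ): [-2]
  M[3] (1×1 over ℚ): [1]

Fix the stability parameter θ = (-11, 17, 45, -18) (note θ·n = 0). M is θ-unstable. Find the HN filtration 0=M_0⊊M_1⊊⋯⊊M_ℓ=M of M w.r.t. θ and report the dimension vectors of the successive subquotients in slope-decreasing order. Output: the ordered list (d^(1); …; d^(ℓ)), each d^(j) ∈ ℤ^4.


Interval decomposition of M: I[1,1]^3, I[1,4].
HN type (ℓ=2): μ^(1)=44/3; μ^(2)=-11

((0, 1, 1, 1); (4, 0, 0, 0))


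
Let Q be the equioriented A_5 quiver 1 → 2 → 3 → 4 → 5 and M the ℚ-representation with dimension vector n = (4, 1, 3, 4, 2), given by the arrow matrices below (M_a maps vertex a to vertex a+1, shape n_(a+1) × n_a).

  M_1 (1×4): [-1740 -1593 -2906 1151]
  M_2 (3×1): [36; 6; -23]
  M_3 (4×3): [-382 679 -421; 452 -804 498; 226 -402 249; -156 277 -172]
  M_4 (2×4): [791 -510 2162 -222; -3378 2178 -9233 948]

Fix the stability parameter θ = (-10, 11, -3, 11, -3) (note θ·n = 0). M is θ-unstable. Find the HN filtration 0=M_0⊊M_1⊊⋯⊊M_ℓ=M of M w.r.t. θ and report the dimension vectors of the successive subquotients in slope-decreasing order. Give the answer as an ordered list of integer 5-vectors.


Via rank(M_{q-1}∘⋯∘M_p): M ≅ I[1,1]^3, I[1,5], I[3,3], I[3,5], I[4,4]^2.
μ_θ-semistable layers: μ^(1)=11; μ^(2)=4; μ^(3)=-3; μ^(4)=-10

((0, 0, 0, 2, 0); (0, 1, 1, 2, 2); (0, 0, 2, 0, 0); (4, 0, 0, 0, 0))


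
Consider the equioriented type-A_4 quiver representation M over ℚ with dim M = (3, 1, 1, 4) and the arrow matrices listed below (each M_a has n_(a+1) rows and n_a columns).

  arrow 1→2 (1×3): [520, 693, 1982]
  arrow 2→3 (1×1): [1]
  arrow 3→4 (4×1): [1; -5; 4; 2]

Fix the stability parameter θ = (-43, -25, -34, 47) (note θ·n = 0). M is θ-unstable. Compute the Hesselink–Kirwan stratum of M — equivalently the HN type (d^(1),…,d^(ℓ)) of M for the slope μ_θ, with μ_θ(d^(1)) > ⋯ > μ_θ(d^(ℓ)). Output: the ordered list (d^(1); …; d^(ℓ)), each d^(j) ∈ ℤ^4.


Barcode: M ≅ I[1,1]^2, I[1,4], I[4,4]^3. HN layers by μ_θ (3 steps, strictly decreasing):
  μ^(1)=47; μ^(2)=-59/2; μ^(3)=-43

((0, 0, 0, 4); (0, 1, 1, 0); (3, 0, 0, 0))


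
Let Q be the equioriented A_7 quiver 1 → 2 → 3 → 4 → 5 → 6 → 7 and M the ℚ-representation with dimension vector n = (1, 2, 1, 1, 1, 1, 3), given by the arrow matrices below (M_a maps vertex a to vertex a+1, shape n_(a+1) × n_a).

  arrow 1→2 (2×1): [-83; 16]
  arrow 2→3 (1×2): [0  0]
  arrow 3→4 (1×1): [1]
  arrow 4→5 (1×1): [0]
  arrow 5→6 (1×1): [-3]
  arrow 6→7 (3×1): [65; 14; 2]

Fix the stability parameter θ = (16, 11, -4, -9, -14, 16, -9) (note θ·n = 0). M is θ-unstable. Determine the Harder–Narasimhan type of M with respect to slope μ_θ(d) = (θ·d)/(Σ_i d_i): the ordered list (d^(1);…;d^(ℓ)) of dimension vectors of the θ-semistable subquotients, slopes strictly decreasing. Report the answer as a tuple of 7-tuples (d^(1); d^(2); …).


Barcode: M ≅ I[1,2], I[2,2], I[3,4], I[5,7], I[7,7]^2. HN layers by μ_θ (6 steps, strictly decreasing):
  μ^(1)=27/2; μ^(2)=11; μ^(3)=7/2; μ^(4)=-13/2; μ^(5)=-9; μ^(6)=-14

((1, 1, 0, 0, 0, 0, 0); (0, 1, 0, 0, 0, 0, 0); (0, 0, 0, 0, 0, 1, 1); (0, 0, 1, 1, 0, 0, 0); (0, 0, 0, 0, 0, 0, 2); (0, 0, 0, 0, 1, 0, 0))


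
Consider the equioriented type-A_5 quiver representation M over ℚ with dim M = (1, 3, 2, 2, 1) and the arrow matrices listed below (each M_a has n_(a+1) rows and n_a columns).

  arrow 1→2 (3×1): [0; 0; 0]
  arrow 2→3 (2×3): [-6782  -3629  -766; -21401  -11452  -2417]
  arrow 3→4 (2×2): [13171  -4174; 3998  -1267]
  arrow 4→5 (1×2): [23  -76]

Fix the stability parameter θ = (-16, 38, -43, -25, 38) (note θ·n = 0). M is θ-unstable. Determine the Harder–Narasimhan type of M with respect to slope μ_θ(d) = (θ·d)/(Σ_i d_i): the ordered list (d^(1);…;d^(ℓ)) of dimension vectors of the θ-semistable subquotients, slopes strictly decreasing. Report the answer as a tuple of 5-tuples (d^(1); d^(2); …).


Interval decomposition of M: I[1,1], I[2,2], I[2,4], I[2,5].
HN type (ℓ=3): μ^(1)=38; μ^(2)=-10; μ^(3)=-16

((0, 1, 0, 0, 1); (0, 2, 2, 2, 0); (1, 0, 0, 0, 0))


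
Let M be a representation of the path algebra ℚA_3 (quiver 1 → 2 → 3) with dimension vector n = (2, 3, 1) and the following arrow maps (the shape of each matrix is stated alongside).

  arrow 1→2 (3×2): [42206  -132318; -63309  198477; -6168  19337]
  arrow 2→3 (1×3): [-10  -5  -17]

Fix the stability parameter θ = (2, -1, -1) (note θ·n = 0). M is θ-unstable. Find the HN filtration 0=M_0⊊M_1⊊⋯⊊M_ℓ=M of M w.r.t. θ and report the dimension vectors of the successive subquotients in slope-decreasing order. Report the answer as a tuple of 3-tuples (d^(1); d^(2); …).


Via rank(M_{q-1}∘⋯∘M_p): M ≅ I[1,2], I[1,3], I[2,2].
μ_θ-semistable layers: μ^(1)=1/2; μ^(2)=0; μ^(3)=-1

((1, 1, 0); (1, 1, 1); (0, 1, 0))


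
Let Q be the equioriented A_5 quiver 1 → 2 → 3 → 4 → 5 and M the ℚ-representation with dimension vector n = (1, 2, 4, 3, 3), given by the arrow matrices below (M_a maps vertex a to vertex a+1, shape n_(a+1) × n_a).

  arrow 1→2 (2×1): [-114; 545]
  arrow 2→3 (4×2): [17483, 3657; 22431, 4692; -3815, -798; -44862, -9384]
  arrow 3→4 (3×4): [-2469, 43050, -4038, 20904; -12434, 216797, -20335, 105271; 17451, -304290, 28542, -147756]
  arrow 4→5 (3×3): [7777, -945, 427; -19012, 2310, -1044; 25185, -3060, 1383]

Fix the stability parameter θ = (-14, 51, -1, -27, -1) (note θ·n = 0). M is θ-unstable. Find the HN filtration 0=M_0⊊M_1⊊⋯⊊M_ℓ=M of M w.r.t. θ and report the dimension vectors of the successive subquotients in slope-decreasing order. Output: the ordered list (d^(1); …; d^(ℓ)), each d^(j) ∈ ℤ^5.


Via rank(M_{q-1}∘⋯∘M_p): M ≅ I[1,4], I[2,3], I[3,3], I[3,5], I[4,5], I[5,5].
μ_θ-semistable layers: μ^(1)=25; μ^(2)=23/3; μ^(3)=-1; μ^(4)=-14; μ^(5)=-27

((0, 1, 1, 0, 0); (0, 1, 1, 1, 0); (0, 0, 1, 0, 3); (1, 0, 1, 1, 0); (0, 0, 0, 1, 0))
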